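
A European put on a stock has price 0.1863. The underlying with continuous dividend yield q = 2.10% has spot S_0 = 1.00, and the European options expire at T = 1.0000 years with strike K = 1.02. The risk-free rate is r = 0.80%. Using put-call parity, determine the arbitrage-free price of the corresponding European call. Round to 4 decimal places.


Answer: Call price = 0.1536

Derivation:
Put-call parity: C - P = S_0 * exp(-qT) - K * exp(-rT).
S_0 * exp(-qT) = 1.0000 * 0.97921896 = 0.97921896
K * exp(-rT) = 1.0200 * 0.99203191 = 1.01187255
C = P + S*exp(-qT) - K*exp(-rT)
C = 0.1863 + 0.97921896 - 1.01187255 = 0.1536


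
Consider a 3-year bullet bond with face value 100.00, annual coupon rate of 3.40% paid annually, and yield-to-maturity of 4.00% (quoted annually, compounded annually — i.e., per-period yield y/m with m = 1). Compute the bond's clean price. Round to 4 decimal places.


Answer: Price = 98.3349

Derivation:
Coupon per period c = face * coupon_rate / m = 3.400000
Periods per year m = 1; per-period yield y/m = 0.040000
Number of cashflows N = 3
Cashflows (t years, CF_t, discount factor 1/(1+y/m)^(m*t), PV):
  t = 1.0000: CF_t = 3.400000, DF = 0.961538, PV = 3.269231
  t = 2.0000: CF_t = 3.400000, DF = 0.924556, PV = 3.143491
  t = 3.0000: CF_t = 103.400000, DF = 0.888996, PV = 91.922223
Price P = sum_t PV_t = 98.334945


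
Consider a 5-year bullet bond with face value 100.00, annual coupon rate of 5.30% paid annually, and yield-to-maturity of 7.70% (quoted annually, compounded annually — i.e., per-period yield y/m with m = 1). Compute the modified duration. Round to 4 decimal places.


Answer: Modified duration = 4.1716

Derivation:
Coupon per period c = face * coupon_rate / m = 5.300000
Periods per year m = 1; per-period yield y/m = 0.077000
Number of cashflows N = 5
Cashflows (t years, CF_t, discount factor 1/(1+y/m)^(m*t), PV):
  t = 1.0000: CF_t = 5.300000, DF = 0.928505, PV = 4.921077
  t = 2.0000: CF_t = 5.300000, DF = 0.862122, PV = 4.569245
  t = 3.0000: CF_t = 5.300000, DF = 0.800484, PV = 4.242567
  t = 4.0000: CF_t = 5.300000, DF = 0.743254, PV = 3.939246
  t = 5.0000: CF_t = 105.300000, DF = 0.690115, PV = 72.669112
Price P = sum_t PV_t = 90.341248
First compute Macaulay numerator sum_t t * PV_t:
  t * PV_t at t = 1.0000: 4.921077
  t * PV_t at t = 2.0000: 9.138490
  t * PV_t at t = 3.0000: 12.727702
  t * PV_t at t = 4.0000: 15.756982
  t * PV_t at t = 5.0000: 363.345561
Macaulay duration D = 405.889813 / 90.341248 = 4.492852
Modified duration = D / (1 + y/m) = 4.492852 / (1 + 0.077000) = 4.171636


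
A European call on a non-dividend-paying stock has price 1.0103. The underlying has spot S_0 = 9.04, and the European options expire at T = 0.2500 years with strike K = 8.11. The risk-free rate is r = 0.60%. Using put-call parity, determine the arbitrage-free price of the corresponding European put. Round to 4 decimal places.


Put-call parity: C - P = S_0 * exp(-qT) - K * exp(-rT).
S_0 * exp(-qT) = 9.0400 * 1.00000000 = 9.04000000
K * exp(-rT) = 8.1100 * 0.99850112 = 8.09784412
P = C - S*exp(-qT) + K*exp(-rT)
P = 1.0103 - 9.04000000 + 8.09784412 = 0.0681

Answer: Put price = 0.0681


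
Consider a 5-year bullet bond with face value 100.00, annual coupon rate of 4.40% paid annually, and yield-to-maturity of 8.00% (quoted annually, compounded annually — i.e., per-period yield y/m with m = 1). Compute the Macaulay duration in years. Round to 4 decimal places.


Answer: Macaulay duration = 4.5582 years

Derivation:
Coupon per period c = face * coupon_rate / m = 4.400000
Periods per year m = 1; per-period yield y/m = 0.080000
Number of cashflows N = 5
Cashflows (t years, CF_t, discount factor 1/(1+y/m)^(m*t), PV):
  t = 1.0000: CF_t = 4.400000, DF = 0.925926, PV = 4.074074
  t = 2.0000: CF_t = 4.400000, DF = 0.857339, PV = 3.772291
  t = 3.0000: CF_t = 4.400000, DF = 0.793832, PV = 3.492862
  t = 4.0000: CF_t = 4.400000, DF = 0.735030, PV = 3.234131
  t = 5.0000: CF_t = 104.400000, DF = 0.680583, PV = 71.052886
Price P = sum_t PV_t = 85.626244
Macaulay numerator sum_t t * PV_t:
  t * PV_t at t = 1.0000: 4.074074
  t * PV_t at t = 2.0000: 7.544582
  t * PV_t at t = 3.0000: 10.478586
  t * PV_t at t = 4.0000: 12.936525
  t * PV_t at t = 5.0000: 355.264429
Macaulay duration D = (sum_t t * PV_t) / P = 390.298196 / 85.626244 = 4.558161


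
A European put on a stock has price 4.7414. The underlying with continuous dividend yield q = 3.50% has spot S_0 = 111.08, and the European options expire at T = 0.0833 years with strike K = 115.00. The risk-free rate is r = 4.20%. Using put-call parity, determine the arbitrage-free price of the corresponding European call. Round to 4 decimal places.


Put-call parity: C - P = S_0 * exp(-qT) - K * exp(-rT).
S_0 * exp(-qT) = 111.0800 * 0.99708875 = 110.75661790
K * exp(-rT) = 115.0000 * 0.99650751 = 114.59836399
C = P + S*exp(-qT) - K*exp(-rT)
C = 4.7414 + 110.75661790 - 114.59836399 = 0.8997

Answer: Call price = 0.8997


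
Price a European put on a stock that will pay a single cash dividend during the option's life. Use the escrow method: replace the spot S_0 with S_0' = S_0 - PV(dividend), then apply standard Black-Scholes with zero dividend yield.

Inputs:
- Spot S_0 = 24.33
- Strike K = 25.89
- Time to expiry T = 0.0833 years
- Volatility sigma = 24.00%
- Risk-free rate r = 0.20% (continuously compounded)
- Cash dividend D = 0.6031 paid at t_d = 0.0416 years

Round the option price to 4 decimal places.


Answer: Price = 2.2443

Derivation:
PV(D) = D * exp(-r * t_d) = 0.6031 * 0.99991680 = 0.60304982
S_0' = S_0 - PV(D) = 24.3300 - 0.60304982 = 23.72695018
d1 = (ln(S_0'/K) + (r + sigma^2/2)*T) / (sigma*sqrt(T)) = -1.22248946
d2 = d1 - sigma*sqrt(T) = -1.29175764
exp(-rT) = 0.99983341
N(-d1) = 0.88923871; N(-d2) = 0.90177945
P = K * exp(-rT) * N(-d2) - S_0' * N(-d1) = 25.8900 * 0.99983341 * 0.90177945 - 23.72695018 * 0.88923871 = 2.2443


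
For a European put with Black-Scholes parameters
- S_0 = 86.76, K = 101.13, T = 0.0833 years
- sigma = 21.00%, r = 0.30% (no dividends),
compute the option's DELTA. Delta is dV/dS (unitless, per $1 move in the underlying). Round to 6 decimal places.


Answer: Delta = -0.993688

Derivation:
d1 = -2.4942308730; d2 = -2.5548405257
phi(d1) = 0.0177826439; exp(-qT) = 1.0000000000; exp(-rT) = 0.9997501312
N(-d1) = 0.9936884795
Delta = -exp(-qT) * N(-d1) = -1.0000000000 * 0.9936884795 = -0.993688


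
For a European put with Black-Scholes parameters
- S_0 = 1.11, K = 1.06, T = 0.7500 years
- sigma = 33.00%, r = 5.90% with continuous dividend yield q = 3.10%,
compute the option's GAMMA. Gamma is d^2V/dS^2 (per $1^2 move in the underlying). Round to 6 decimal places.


d1 = 0.3776521844; d2 = 0.0918638011
phi(d1) = 0.3714841356; exp(-qT) = 0.9770181987; exp(-rT) = 0.9567147489
Gamma = exp(-qT) * phi(d1) / (S * sigma * sqrt(T)) = 0.9770181987 * 0.3714841356 / (1.1100 * 0.3300 * 0.8660254038) = 1.144130

Answer: Gamma = 1.144130


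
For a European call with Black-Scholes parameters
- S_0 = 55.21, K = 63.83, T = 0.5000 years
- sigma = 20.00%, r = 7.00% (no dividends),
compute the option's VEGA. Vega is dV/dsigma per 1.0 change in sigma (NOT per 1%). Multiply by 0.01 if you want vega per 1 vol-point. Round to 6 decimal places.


d1 = -0.7076668308; d2 = -0.8490881870
phi(d1) = 0.3105734956; exp(-qT) = 1.0000000000; exp(-rT) = 0.9656054163
Vega = S * exp(-qT) * phi(d1) * sqrt(T) = 55.2100 * 1.0000000000 * 0.3105734956 * 0.7071067812 = 12.124592

Answer: Vega = 12.124592


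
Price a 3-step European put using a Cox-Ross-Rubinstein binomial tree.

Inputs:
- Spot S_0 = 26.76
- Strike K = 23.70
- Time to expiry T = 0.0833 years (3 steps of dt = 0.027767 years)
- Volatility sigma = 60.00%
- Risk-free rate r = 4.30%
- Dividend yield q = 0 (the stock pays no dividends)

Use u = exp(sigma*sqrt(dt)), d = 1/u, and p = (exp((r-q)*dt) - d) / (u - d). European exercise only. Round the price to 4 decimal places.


Answer: Price = V(0,0) = 0.5397

Derivation:
dt = T/N = 0.027767
u = exp(sigma*sqrt(dt)) = 1.105149; d = 1/u = 0.904856
p = (exp((r-q)*dt) - d) / (u - d) = 0.480990
Discount per step: exp(-r*dt) = 0.998807
Stock lattice S(k, i) with i counting down-moves:
  k=0: S(0,0) = 26.7600
  k=1: S(1,0) = 29.5738; S(1,1) = 24.2139
  k=2: S(2,0) = 32.6834; S(2,1) = 26.7600; S(2,2) = 21.9101
  k=3: S(3,0) = 36.1201; S(3,1) = 29.5738; S(3,2) = 24.2139; S(3,3) = 19.8255
Terminal payoffs V(N, i) = max(K - S_T, 0):
  V(3,0) = 0.000000; V(3,1) = 0.000000; V(3,2) = 0.000000; V(3,3) = 3.874515
Backward induction: V(k, i) = exp(-r*dt) * [p * V(k+1, i) + (1-p) * V(k+1, i+1)].
  V(2,0) = exp(-r*dt) * [p*0.000000 + (1-p)*0.000000] = 0.000000
  V(2,1) = exp(-r*dt) * [p*0.000000 + (1-p)*0.000000] = 0.000000
  V(2,2) = exp(-r*dt) * [p*0.000000 + (1-p)*3.874515] = 2.008511
  V(1,0) = exp(-r*dt) * [p*0.000000 + (1-p)*0.000000] = 0.000000
  V(1,1) = exp(-r*dt) * [p*0.000000 + (1-p)*2.008511] = 1.041192
  V(0,0) = exp(-r*dt) * [p*0.000000 + (1-p)*1.041192] = 0.539744


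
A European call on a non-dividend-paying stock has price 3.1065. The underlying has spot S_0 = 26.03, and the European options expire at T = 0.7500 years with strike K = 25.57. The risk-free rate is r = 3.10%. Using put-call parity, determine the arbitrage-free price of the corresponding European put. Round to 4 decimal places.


Put-call parity: C - P = S_0 * exp(-qT) - K * exp(-rT).
S_0 * exp(-qT) = 26.0300 * 1.00000000 = 26.03000000
K * exp(-rT) = 25.5700 * 0.97701820 = 24.98235534
P = C - S*exp(-qT) + K*exp(-rT)
P = 3.1065 - 26.03000000 + 24.98235534 = 2.0589

Answer: Put price = 2.0589


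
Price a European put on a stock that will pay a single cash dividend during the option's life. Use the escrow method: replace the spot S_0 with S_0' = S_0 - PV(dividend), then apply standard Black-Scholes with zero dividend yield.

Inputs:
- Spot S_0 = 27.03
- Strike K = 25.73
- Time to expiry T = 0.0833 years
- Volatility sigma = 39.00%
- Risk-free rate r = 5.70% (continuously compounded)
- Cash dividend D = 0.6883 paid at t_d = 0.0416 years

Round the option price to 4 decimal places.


PV(D) = D * exp(-r * t_d) = 0.6883 * 0.99763161 = 0.68666984
S_0' = S_0 - PV(D) = 27.0300 - 0.68666984 = 26.34333016
d1 = (ln(S_0'/K) + (r + sigma^2/2)*T) / (sigma*sqrt(T)) = 0.30774978
d2 = d1 - sigma*sqrt(T) = 0.19518900
exp(-rT) = 0.99526315
N(-d1) = 0.37913637; N(-d2) = 0.42262249
P = K * exp(-rT) * N(-d2) - S_0' * N(-d1) = 25.7300 * 0.99526315 * 0.42262249 - 26.34333016 * 0.37913637 = 0.8349

Answer: Price = 0.8349


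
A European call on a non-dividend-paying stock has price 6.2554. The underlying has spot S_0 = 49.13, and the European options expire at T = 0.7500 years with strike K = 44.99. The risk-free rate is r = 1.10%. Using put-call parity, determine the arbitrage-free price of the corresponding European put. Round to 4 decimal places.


Put-call parity: C - P = S_0 * exp(-qT) - K * exp(-rT).
S_0 * exp(-qT) = 49.1300 * 1.00000000 = 49.13000000
K * exp(-rT) = 44.9900 * 0.99178394 = 44.62035936
P = C - S*exp(-qT) + K*exp(-rT)
P = 6.2554 - 49.13000000 + 44.62035936 = 1.7458

Answer: Put price = 1.7458


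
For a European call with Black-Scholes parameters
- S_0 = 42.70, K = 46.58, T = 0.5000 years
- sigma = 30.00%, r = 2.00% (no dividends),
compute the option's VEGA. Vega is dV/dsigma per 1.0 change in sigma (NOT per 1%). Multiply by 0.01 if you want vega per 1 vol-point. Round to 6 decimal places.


Answer: Vega = 11.654793

Derivation:
d1 = -0.2567850932; d2 = -0.4689171276
phi(d1) = 0.3860038925; exp(-qT) = 1.0000000000; exp(-rT) = 0.9900498337
Vega = S * exp(-qT) * phi(d1) * sqrt(T) = 42.7000 * 1.0000000000 * 0.3860038925 * 0.7071067812 = 11.654793


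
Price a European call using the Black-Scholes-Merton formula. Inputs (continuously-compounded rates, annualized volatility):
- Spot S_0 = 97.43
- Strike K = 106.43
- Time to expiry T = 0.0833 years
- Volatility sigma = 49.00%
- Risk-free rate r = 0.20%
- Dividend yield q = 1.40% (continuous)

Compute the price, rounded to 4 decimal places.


Answer: Price = 2.3012

Derivation:
d1 = (ln(S/K) + (r - q + 0.5*sigma^2) * T) / (sigma * sqrt(T)) = -0.56110409
d2 = d1 - sigma * sqrt(T) = -0.70252661
exp(-rT) = 0.99983341; exp(-qT) = 0.99883448
C = S_0 * exp(-qT) * N(d1) - K * exp(-rT) * N(d2)
N(d1) = 0.28736329; N(d2) = 0.24117541
C = 97.4300 * 0.99883448 * 0.28736329 - 106.4300 * 0.99983341 * 0.24117541 = 2.3012


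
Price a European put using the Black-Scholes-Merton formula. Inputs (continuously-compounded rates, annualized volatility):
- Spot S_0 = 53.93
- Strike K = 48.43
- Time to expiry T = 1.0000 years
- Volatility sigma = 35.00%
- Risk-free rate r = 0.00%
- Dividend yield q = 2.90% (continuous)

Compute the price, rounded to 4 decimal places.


d1 = (ln(S/K) + (r - q + 0.5*sigma^2) * T) / (sigma * sqrt(T)) = 0.39947844
d2 = d1 - sigma * sqrt(T) = 0.04947844
exp(-rT) = 1.00000000; exp(-qT) = 0.97141646
P = K * exp(-rT) * N(-d2) - S_0 * exp(-qT) * N(-d1)
N(-d1) = 0.34477035; N(-d2) = 0.48026901
P = 48.4300 * 1.00000000 * 0.48026901 - 53.9300 * 0.97141646 * 0.34477035 = 5.1974

Answer: Price = 5.1974


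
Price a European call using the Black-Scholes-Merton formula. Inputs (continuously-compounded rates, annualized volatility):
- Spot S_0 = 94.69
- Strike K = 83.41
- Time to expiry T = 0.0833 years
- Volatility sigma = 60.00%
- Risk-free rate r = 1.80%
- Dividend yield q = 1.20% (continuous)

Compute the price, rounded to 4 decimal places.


d1 = (ln(S/K) + (r - q + 0.5*sigma^2) * T) / (sigma * sqrt(T)) = 0.82193009
d2 = d1 - sigma * sqrt(T) = 0.64875965
exp(-rT) = 0.99850172; exp(-qT) = 0.99900090
C = S_0 * exp(-qT) * N(d1) - K * exp(-rT) * N(d2)
N(d1) = 0.79444166; N(d2) = 0.74175313
C = 94.6900 * 0.99900090 * 0.79444166 - 83.4100 * 0.99850172 * 0.74175313 = 13.3736

Answer: Price = 13.3736


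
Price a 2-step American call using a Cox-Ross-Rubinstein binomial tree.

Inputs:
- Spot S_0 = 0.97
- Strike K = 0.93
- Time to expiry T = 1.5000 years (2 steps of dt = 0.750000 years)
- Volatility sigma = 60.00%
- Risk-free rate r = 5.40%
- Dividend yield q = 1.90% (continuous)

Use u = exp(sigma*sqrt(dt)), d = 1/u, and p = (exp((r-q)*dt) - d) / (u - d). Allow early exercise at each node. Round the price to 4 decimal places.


Answer: Price = V(0,0) = 0.2816

Derivation:
dt = T/N = 0.750000
u = exp(sigma*sqrt(dt)) = 1.681381; d = 1/u = 0.594749
p = (exp((r-q)*dt) - d) / (u - d) = 0.397419
Discount per step: exp(-r*dt) = 0.960309
Stock lattice S(k, i) with i counting down-moves:
  k=0: S(0,0) = 0.9700
  k=1: S(1,0) = 1.6309; S(1,1) = 0.5769
  k=2: S(2,0) = 2.7422; S(2,1) = 0.9700; S(2,2) = 0.3431
Terminal payoffs V(N, i) = max(S_T - K, 0):
  V(2,0) = 1.812230; V(2,1) = 0.040000; V(2,2) = 0.000000
Backward induction: V(k, i) = exp(-r*dt) * [p * V(k+1, i) + (1-p) * V(k+1, i+1)]; then take max(V_cont, immediate exercise) for American.
  V(1,0) = exp(-r*dt) * [p*1.812230 + (1-p)*0.040000] = 0.714776; exercise = 0.700939; V(1,0) = max -> 0.714776
  V(1,1) = exp(-r*dt) * [p*0.040000 + (1-p)*0.000000] = 0.015266; exercise = 0.000000; V(1,1) = max -> 0.015266
  V(0,0) = exp(-r*dt) * [p*0.714776 + (1-p)*0.015266] = 0.281625; exercise = 0.040000; V(0,0) = max -> 0.281625


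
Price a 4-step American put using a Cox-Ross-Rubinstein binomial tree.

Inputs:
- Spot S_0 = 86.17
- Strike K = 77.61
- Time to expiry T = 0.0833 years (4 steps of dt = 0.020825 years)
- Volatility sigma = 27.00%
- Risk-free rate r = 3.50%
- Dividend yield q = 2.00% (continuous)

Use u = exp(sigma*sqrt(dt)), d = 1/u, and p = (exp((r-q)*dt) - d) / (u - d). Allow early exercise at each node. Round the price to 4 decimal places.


Answer: Price = V(0,0) = 0.2528

Derivation:
dt = T/N = 0.020825
u = exp(sigma*sqrt(dt)) = 1.039732; d = 1/u = 0.961786
p = (exp((r-q)*dt) - d) / (u - d) = 0.494269
Discount per step: exp(-r*dt) = 0.999271
Stock lattice S(k, i) with i counting down-moves:
  k=0: S(0,0) = 86.1700
  k=1: S(1,0) = 89.5937; S(1,1) = 82.8771
  k=2: S(2,0) = 93.1535; S(2,1) = 86.1700; S(2,2) = 79.7100
  k=3: S(3,0) = 96.8547; S(3,1) = 89.5937; S(3,2) = 82.8771; S(3,3) = 76.6640
  k=4: S(4,0) = 100.7030; S(4,1) = 93.1535; S(4,2) = 86.1700; S(4,3) = 79.7100; S(4,4) = 73.7343
Terminal payoffs V(N, i) = max(K - S_T, 0):
  V(4,0) = 0.000000; V(4,1) = 0.000000; V(4,2) = 0.000000; V(4,3) = 0.000000; V(4,4) = 3.875655
Backward induction: V(k, i) = exp(-r*dt) * [p * V(k+1, i) + (1-p) * V(k+1, i+1)]; then take max(V_cont, immediate exercise) for American.
  V(3,0) = exp(-r*dt) * [p*0.000000 + (1-p)*0.000000] = 0.000000; exercise = 0.000000; V(3,0) = max -> 0.000000
  V(3,1) = exp(-r*dt) * [p*0.000000 + (1-p)*0.000000] = 0.000000; exercise = 0.000000; V(3,1) = max -> 0.000000
  V(3,2) = exp(-r*dt) * [p*0.000000 + (1-p)*0.000000] = 0.000000; exercise = 0.000000; V(3,2) = max -> 0.000000
  V(3,3) = exp(-r*dt) * [p*0.000000 + (1-p)*3.875655] = 1.958613; exercise = 0.946015; V(3,3) = max -> 1.958613
  V(2,0) = exp(-r*dt) * [p*0.000000 + (1-p)*0.000000] = 0.000000; exercise = 0.000000; V(2,0) = max -> 0.000000
  V(2,1) = exp(-r*dt) * [p*0.000000 + (1-p)*0.000000] = 0.000000; exercise = 0.000000; V(2,1) = max -> 0.000000
  V(2,2) = exp(-r*dt) * [p*0.000000 + (1-p)*1.958613] = 0.989810; exercise = 0.000000; V(2,2) = max -> 0.989810
  V(1,0) = exp(-r*dt) * [p*0.000000 + (1-p)*0.000000] = 0.000000; exercise = 0.000000; V(1,0) = max -> 0.000000
  V(1,1) = exp(-r*dt) * [p*0.000000 + (1-p)*0.989810] = 0.500213; exercise = 0.000000; V(1,1) = max -> 0.500213
  V(0,0) = exp(-r*dt) * [p*0.000000 + (1-p)*0.500213] = 0.252789; exercise = 0.000000; V(0,0) = max -> 0.252789


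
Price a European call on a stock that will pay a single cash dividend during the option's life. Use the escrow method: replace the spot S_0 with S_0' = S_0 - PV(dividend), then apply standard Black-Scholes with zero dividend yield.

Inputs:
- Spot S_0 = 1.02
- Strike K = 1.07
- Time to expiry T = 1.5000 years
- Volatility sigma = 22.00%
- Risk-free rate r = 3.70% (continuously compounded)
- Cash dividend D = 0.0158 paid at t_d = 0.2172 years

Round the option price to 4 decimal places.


PV(D) = D * exp(-r * t_d) = 0.0158 * 0.99199581 = 0.01567353
S_0' = S_0 - PV(D) = 1.0200 - 0.01567353 = 1.00432647
d1 = (ln(S_0'/K) + (r + sigma^2/2)*T) / (sigma*sqrt(T)) = 0.10561935
d2 = d1 - sigma*sqrt(T) = -0.16382453
exp(-rT) = 0.94601202
N(d1) = 0.54205781; N(d2) = 0.43493464
C = S_0' * N(d1) - K * exp(-rT) * N(d2) = 1.00432647 * 0.54205781 - 1.0700 * 0.94601202 * 0.43493464 = 0.1041

Answer: Price = 0.1041


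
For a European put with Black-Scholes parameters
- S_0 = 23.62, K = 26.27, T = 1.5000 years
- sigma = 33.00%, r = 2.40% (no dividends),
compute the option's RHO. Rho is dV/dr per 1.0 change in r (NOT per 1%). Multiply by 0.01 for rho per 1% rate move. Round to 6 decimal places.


d1 = 0.0280607782; d2 = -0.3761050294
phi(d1) = 0.3987852463; exp(-qT) = 1.0000000000; exp(-rT) = 0.9646402935
N(-d2) = 0.6465805923
Rho = -K*T*exp(-rT)*N(-d2) = -26.2700 * 1.5000 * 0.9646402935 * 0.6465805923 = -24.577596

Answer: Rho = -24.577596


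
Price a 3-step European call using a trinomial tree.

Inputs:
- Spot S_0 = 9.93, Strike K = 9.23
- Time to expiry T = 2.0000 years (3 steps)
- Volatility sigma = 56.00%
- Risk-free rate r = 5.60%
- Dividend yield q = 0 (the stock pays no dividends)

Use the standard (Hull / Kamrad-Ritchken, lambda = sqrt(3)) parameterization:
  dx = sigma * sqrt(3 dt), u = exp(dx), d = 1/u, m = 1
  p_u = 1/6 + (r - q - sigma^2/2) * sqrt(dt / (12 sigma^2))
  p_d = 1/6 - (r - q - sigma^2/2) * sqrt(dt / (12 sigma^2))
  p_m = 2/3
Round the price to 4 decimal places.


dt = T/N = 0.666667; dx = sigma*sqrt(3*dt) = 0.791960
u = exp(dx) = 2.207718; d = 1/u = 0.452956
p_u = 0.124240, p_m = 0.666667, p_d = 0.209093
Discount per step: exp(-r*dt) = 0.963355
Stock lattice S(k, j) with j the centered position index:
  k=0: S(0,+0) = 9.9300
  k=1: S(1,-1) = 4.4979; S(1,+0) = 9.9300; S(1,+1) = 21.9226
  k=2: S(2,-2) = 2.0373; S(2,-1) = 4.4979; S(2,+0) = 9.9300; S(2,+1) = 21.9226; S(2,+2) = 48.3990
  k=3: S(3,-3) = 0.9228; S(3,-2) = 2.0373; S(3,-1) = 4.4979; S(3,+0) = 9.9300; S(3,+1) = 21.9226; S(3,+2) = 48.3990; S(3,+3) = 106.8514
Terminal payoffs V(N, j) = max(S_T - K, 0):
  V(3,-3) = 0.000000; V(3,-2) = 0.000000; V(3,-1) = 0.000000; V(3,+0) = 0.700000; V(3,+1) = 12.692644; V(3,+2) = 39.169025; V(3,+3) = 97.621419
Backward induction: V(k, j) = exp(-r*dt) * [p_u * V(k+1, j+1) + p_m * V(k+1, j) + p_d * V(k+1, j-1)]
  V(2,-2) = exp(-r*dt) * [p_u*0.000000 + p_m*0.000000 + p_d*0.000000] = 0.000000
  V(2,-1) = exp(-r*dt) * [p_u*0.700000 + p_m*0.000000 + p_d*0.000000] = 0.083781
  V(2,+0) = exp(-r*dt) * [p_u*12.692644 + p_m*0.700000 + p_d*0.000000] = 1.968716
  V(2,+1) = exp(-r*dt) * [p_u*39.169025 + p_m*12.692644 + p_d*0.700000] = 12.980724
  V(2,+2) = exp(-r*dt) * [p_u*97.621419 + p_m*39.169025 + p_d*12.692644] = 39.396534
  V(1,-1) = exp(-r*dt) * [p_u*1.968716 + p_m*0.083781 + p_d*0.000000] = 0.289438
  V(1,+0) = exp(-r*dt) * [p_u*12.980724 + p_m*1.968716 + p_d*0.083781] = 2.834888
  V(1,+1) = exp(-r*dt) * [p_u*39.396534 + p_m*12.980724 + p_d*1.968716] = 13.448528
  V(0,+0) = exp(-r*dt) * [p_u*13.448528 + p_m*2.834888 + p_d*0.289438] = 3.488591

Answer: Price = V(0,0) = 3.4886


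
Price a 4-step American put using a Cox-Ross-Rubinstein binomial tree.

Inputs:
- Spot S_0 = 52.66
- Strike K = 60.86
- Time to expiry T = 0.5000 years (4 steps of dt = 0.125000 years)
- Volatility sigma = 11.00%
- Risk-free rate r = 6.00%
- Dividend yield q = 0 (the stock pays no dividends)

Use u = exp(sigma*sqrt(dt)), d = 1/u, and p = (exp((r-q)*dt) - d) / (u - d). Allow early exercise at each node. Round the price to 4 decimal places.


Answer: Price = V(0,0) = 8.2000

Derivation:
dt = T/N = 0.125000
u = exp(sigma*sqrt(dt)) = 1.039657; d = 1/u = 0.961856
p = (exp((r-q)*dt) - d) / (u - d) = 0.587040
Discount per step: exp(-r*dt) = 0.992528
Stock lattice S(k, i) with i counting down-moves:
  k=0: S(0,0) = 52.6600
  k=1: S(1,0) = 54.7483; S(1,1) = 50.6513
  k=2: S(2,0) = 56.9195; S(2,1) = 52.6600; S(2,2) = 48.7193
  k=3: S(3,0) = 59.1768; S(3,1) = 54.7483; S(3,2) = 50.6513; S(3,3) = 46.8609
  k=4: S(4,0) = 61.5235; S(4,1) = 56.9195; S(4,2) = 52.6600; S(4,3) = 48.7193; S(4,4) = 45.0734
Terminal payoffs V(N, i) = max(K - S_T, 0):
  V(4,0) = 0.000000; V(4,1) = 3.940505; V(4,2) = 8.200000; V(4,3) = 12.140741; V(4,4) = 15.786582
Backward induction: V(k, i) = exp(-r*dt) * [p * V(k+1, i) + (1-p) * V(k+1, i+1)]; then take max(V_cont, immediate exercise) for American.
  V(3,0) = exp(-r*dt) * [p*0.000000 + (1-p)*3.940505] = 1.615111; exercise = 1.683247; V(3,0) = max -> 1.683247
  V(3,1) = exp(-r*dt) * [p*3.940505 + (1-p)*8.200000] = 5.656919; exercise = 6.111661; V(3,1) = max -> 6.111661
  V(3,2) = exp(-r*dt) * [p*8.200000 + (1-p)*12.140741] = 9.753938; exercise = 10.208681; V(3,2) = max -> 10.208681
  V(3,3) = exp(-r*dt) * [p*12.140741 + (1-p)*15.786582] = 13.544362; exercise = 13.999105; V(3,3) = max -> 13.999105
  V(2,0) = exp(-r*dt) * [p*1.683247 + (1-p)*6.111661] = 3.485762; exercise = 3.940505; V(2,0) = max -> 3.940505
  V(2,1) = exp(-r*dt) * [p*6.111661 + (1-p)*10.208681] = 7.745257; exercise = 8.200000; V(2,1) = max -> 8.200000
  V(2,2) = exp(-r*dt) * [p*10.208681 + (1-p)*13.999105] = 11.685999; exercise = 12.140741; V(2,2) = max -> 12.140741
  V(1,0) = exp(-r*dt) * [p*3.940505 + (1-p)*8.200000] = 5.656919; exercise = 6.111661; V(1,0) = max -> 6.111661
  V(1,1) = exp(-r*dt) * [p*8.200000 + (1-p)*12.140741] = 9.753938; exercise = 10.208681; V(1,1) = max -> 10.208681
  V(0,0) = exp(-r*dt) * [p*6.111661 + (1-p)*10.208681] = 7.745257; exercise = 8.200000; V(0,0) = max -> 8.200000


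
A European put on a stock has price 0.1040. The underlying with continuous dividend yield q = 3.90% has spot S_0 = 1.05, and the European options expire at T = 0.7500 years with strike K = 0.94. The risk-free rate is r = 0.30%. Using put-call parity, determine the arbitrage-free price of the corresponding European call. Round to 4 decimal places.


Answer: Call price = 0.1858

Derivation:
Put-call parity: C - P = S_0 * exp(-qT) - K * exp(-rT).
S_0 * exp(-qT) = 1.0500 * 0.97117364 = 1.01973232
K * exp(-rT) = 0.9400 * 0.99775253 = 0.93788738
C = P + S*exp(-qT) - K*exp(-rT)
C = 0.1040 + 1.01973232 - 0.93788738 = 0.1858


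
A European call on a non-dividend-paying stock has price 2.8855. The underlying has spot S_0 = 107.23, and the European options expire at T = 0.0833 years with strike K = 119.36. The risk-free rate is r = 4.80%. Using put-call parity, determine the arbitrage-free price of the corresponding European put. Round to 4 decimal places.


Put-call parity: C - P = S_0 * exp(-qT) - K * exp(-rT).
S_0 * exp(-qT) = 107.2300 * 1.00000000 = 107.23000000
K * exp(-rT) = 119.3600 * 0.99600958 = 118.88370382
P = C - S*exp(-qT) + K*exp(-rT)
P = 2.8855 - 107.23000000 + 118.88370382 = 14.5392

Answer: Put price = 14.5392


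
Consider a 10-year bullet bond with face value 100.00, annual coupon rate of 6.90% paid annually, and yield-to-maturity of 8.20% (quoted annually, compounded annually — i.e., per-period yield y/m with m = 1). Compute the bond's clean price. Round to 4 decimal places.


Coupon per period c = face * coupon_rate / m = 6.900000
Periods per year m = 1; per-period yield y/m = 0.082000
Number of cashflows N = 10
Cashflows (t years, CF_t, discount factor 1/(1+y/m)^(m*t), PV):
  t = 1.0000: CF_t = 6.900000, DF = 0.924214, PV = 6.377079
  t = 2.0000: CF_t = 6.900000, DF = 0.854172, PV = 5.893789
  t = 3.0000: CF_t = 6.900000, DF = 0.789438, PV = 5.447125
  t = 4.0000: CF_t = 6.900000, DF = 0.729610, PV = 5.034311
  t = 5.0000: CF_t = 6.900000, DF = 0.674316, PV = 4.652783
  t = 6.0000: CF_t = 6.900000, DF = 0.623213, PV = 4.300169
  t = 7.0000: CF_t = 6.900000, DF = 0.575982, PV = 3.974278
  t = 8.0000: CF_t = 6.900000, DF = 0.532331, PV = 3.673085
  t = 9.0000: CF_t = 6.900000, DF = 0.491988, PV = 3.394718
  t = 10.0000: CF_t = 106.900000, DF = 0.454703, PV = 48.607703
Price P = sum_t PV_t = 91.355040

Answer: Price = 91.3550


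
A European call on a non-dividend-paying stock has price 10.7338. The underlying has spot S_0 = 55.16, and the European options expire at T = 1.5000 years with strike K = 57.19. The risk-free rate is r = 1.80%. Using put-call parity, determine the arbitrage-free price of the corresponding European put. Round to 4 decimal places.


Answer: Put price = 11.2403

Derivation:
Put-call parity: C - P = S_0 * exp(-qT) - K * exp(-rT).
S_0 * exp(-qT) = 55.1600 * 1.00000000 = 55.16000000
K * exp(-rT) = 57.1900 * 0.97336124 = 55.66652940
P = C - S*exp(-qT) + K*exp(-rT)
P = 10.7338 - 55.16000000 + 55.66652940 = 11.2403


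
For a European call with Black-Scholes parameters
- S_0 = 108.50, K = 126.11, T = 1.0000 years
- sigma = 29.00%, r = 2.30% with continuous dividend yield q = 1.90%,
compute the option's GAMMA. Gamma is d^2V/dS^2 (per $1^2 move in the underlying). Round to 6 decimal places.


d1 = -0.3598426517; d2 = -0.6498426517
phi(d1) = 0.3739317817; exp(-qT) = 0.9811793622; exp(-rT) = 0.9772624838
Gamma = exp(-qT) * phi(d1) / (S * sigma * sqrt(T)) = 0.9811793622 * 0.3739317817 / (108.5000 * 0.2900 * 1.0000000000) = 0.011660

Answer: Gamma = 0.011660


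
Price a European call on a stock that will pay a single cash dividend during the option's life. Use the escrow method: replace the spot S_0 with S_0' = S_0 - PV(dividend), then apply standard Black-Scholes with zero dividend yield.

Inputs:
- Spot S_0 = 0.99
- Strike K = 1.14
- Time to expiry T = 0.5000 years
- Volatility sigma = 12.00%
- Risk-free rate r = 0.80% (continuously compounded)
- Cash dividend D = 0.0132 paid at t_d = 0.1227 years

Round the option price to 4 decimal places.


Answer: Price = 0.0014

Derivation:
PV(D) = D * exp(-r * t_d) = 0.0132 * 0.99901888 = 0.01318705
S_0' = S_0 - PV(D) = 0.9900 - 0.01318705 = 0.97681295
d1 = (ln(S_0'/K) + (r + sigma^2/2)*T) / (sigma*sqrt(T)) = -1.73109593
d2 = d1 - sigma*sqrt(T) = -1.81594874
exp(-rT) = 0.99600799
N(d1) = 0.04171733; N(d2) = 0.03468912
C = S_0' * N(d1) - K * exp(-rT) * N(d2) = 0.97681295 * 0.04171733 - 1.1400 * 0.99600799 * 0.03468912 = 0.0014


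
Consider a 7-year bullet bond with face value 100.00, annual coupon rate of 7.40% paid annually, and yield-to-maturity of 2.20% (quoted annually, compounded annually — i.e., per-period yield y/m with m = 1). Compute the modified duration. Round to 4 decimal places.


Coupon per period c = face * coupon_rate / m = 7.400000
Periods per year m = 1; per-period yield y/m = 0.022000
Number of cashflows N = 7
Cashflows (t years, CF_t, discount factor 1/(1+y/m)^(m*t), PV):
  t = 1.0000: CF_t = 7.400000, DF = 0.978474, PV = 7.240705
  t = 2.0000: CF_t = 7.400000, DF = 0.957411, PV = 7.084838
  t = 3.0000: CF_t = 7.400000, DF = 0.936801, PV = 6.932327
  t = 4.0000: CF_t = 7.400000, DF = 0.916635, PV = 6.783099
  t = 5.0000: CF_t = 7.400000, DF = 0.896903, PV = 6.637083
  t = 6.0000: CF_t = 7.400000, DF = 0.877596, PV = 6.494210
  t = 7.0000: CF_t = 107.400000, DF = 0.858704, PV = 92.224861
Price P = sum_t PV_t = 133.397123
First compute Macaulay numerator sum_t t * PV_t:
  t * PV_t at t = 1.0000: 7.240705
  t * PV_t at t = 2.0000: 14.169676
  t * PV_t at t = 3.0000: 20.796981
  t * PV_t at t = 4.0000: 27.132395
  t * PV_t at t = 5.0000: 33.185414
  t * PV_t at t = 6.0000: 38.965262
  t * PV_t at t = 7.0000: 645.574029
Macaulay duration D = 787.064461 / 133.397123 = 5.900161
Modified duration = D / (1 + y/m) = 5.900161 / (1 + 0.022000) = 5.773151

Answer: Modified duration = 5.7732


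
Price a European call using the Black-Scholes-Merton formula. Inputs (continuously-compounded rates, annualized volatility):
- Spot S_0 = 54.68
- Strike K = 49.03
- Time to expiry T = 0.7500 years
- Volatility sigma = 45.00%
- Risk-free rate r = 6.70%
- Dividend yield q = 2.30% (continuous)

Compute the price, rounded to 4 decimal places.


Answer: Price = 11.8144

Derivation:
d1 = (ln(S/K) + (r - q + 0.5*sigma^2) * T) / (sigma * sqrt(T)) = 0.55939636
d2 = d1 - sigma * sqrt(T) = 0.16968493
exp(-rT) = 0.95099165; exp(-qT) = 0.98289793
C = S_0 * exp(-qT) * N(d1) - K * exp(-rT) * N(d2)
N(d1) = 0.71205438; N(d2) = 0.56737104
C = 54.6800 * 0.98289793 * 0.71205438 - 49.0300 * 0.95099165 * 0.56737104 = 11.8144


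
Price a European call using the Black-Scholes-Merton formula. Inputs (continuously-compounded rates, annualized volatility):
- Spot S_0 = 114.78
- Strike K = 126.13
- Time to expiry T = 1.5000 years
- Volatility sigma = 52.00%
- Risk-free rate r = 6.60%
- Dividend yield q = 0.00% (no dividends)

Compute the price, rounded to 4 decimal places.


d1 = (ln(S/K) + (r - q + 0.5*sigma^2) * T) / (sigma * sqrt(T)) = 0.32582003
d2 = d1 - sigma * sqrt(T) = -0.31104731
exp(-rT) = 0.90574271; exp(-qT) = 1.00000000
C = S_0 * exp(-qT) * N(d1) - K * exp(-rT) * N(d2)
N(d1) = 0.62771974; N(d2) = 0.37788233
C = 114.7800 * 1.00000000 * 0.62771974 - 126.1300 * 0.90574271 * 0.37788233 = 28.8799

Answer: Price = 28.8799


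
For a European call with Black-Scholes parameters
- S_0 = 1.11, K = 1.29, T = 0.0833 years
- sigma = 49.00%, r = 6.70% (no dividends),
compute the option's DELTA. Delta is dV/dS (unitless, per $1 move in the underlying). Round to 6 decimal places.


d1 = -0.9524716094; d2 = -1.0938941324
phi(d1) = 0.2534624441; exp(-qT) = 1.0000000000; exp(-rT) = 0.9944344454
N(d1) = 0.1704289288
Delta = exp(-qT) * N(d1) = 1.0000000000 * 0.1704289288 = 0.170429

Answer: Delta = 0.170429


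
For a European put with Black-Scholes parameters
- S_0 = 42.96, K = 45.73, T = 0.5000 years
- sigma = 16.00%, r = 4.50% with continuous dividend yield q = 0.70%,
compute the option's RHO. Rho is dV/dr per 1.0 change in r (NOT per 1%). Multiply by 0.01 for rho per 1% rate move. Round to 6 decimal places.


d1 = -0.3277889604; d2 = -0.4409260454
phi(d1) = 0.3780755126; exp(-qT) = 0.9965061179; exp(-rT) = 0.9777512372
N(-d2) = 0.6703667313
Rho = -K*T*exp(-rT)*N(-d2) = -45.7300 * 0.5000 * 0.9777512372 * 0.6703667313 = -14.986908

Answer: Rho = -14.986908


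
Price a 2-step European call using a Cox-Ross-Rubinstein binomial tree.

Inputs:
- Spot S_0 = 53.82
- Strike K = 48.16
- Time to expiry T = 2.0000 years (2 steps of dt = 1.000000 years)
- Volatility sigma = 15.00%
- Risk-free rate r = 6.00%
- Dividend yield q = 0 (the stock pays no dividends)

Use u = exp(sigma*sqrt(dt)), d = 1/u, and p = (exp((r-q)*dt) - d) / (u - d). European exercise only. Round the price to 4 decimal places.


Answer: Price = V(0,0) = 11.9166

Derivation:
dt = T/N = 1.000000
u = exp(sigma*sqrt(dt)) = 1.161834; d = 1/u = 0.860708
p = (exp((r-q)*dt) - d) / (u - d) = 0.667921
Discount per step: exp(-r*dt) = 0.941765
Stock lattice S(k, i) with i counting down-moves:
  k=0: S(0,0) = 53.8200
  k=1: S(1,0) = 62.5299; S(1,1) = 46.3233
  k=2: S(2,0) = 72.6494; S(2,1) = 53.8200; S(2,2) = 39.8708
Terminal payoffs V(N, i) = max(S_T - K, 0):
  V(2,0) = 24.489401; V(2,1) = 5.660000; V(2,2) = 0.000000
Backward induction: V(k, i) = exp(-r*dt) * [p * V(k+1, i) + (1-p) * V(k+1, i+1)].
  V(1,0) = exp(-r*dt) * [p*24.489401 + (1-p)*5.660000] = 17.174539
  V(1,1) = exp(-r*dt) * [p*5.660000 + (1-p)*0.000000] = 3.560278
  V(0,0) = exp(-r*dt) * [p*17.174539 + (1-p)*3.560278] = 11.916645


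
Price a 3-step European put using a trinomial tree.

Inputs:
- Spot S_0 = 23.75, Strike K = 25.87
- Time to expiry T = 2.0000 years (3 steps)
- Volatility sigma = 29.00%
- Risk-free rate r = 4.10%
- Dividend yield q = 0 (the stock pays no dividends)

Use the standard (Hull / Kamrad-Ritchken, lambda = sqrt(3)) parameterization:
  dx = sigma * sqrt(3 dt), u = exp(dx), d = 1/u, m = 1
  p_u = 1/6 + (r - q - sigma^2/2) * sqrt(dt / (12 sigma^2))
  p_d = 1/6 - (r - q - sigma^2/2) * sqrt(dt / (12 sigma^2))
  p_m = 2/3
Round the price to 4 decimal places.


dt = T/N = 0.666667; dx = sigma*sqrt(3*dt) = 0.410122
u = exp(dx) = 1.507002; d = 1/u = 0.663569
p_u = 0.165813, p_m = 0.666667, p_d = 0.167520
Discount per step: exp(-r*dt) = 0.973037
Stock lattice S(k, j) with j the centered position index:
  k=0: S(0,+0) = 23.7500
  k=1: S(1,-1) = 15.7598; S(1,+0) = 23.7500; S(1,+1) = 35.7913
  k=2: S(2,-2) = 10.4577; S(2,-1) = 15.7598; S(2,+0) = 23.7500; S(2,+1) = 35.7913; S(2,+2) = 53.9375
  k=3: S(3,-3) = 6.9394; S(3,-2) = 10.4577; S(3,-1) = 15.7598; S(3,+0) = 23.7500; S(3,+1) = 35.7913; S(3,+2) = 53.9375; S(3,+3) = 81.2839
Terminal payoffs V(N, j) = max(K - S_T, 0):
  V(3,-3) = 18.930590; V(3,-2) = 15.412299; V(3,-1) = 10.110228; V(3,+0) = 2.120000; V(3,+1) = 0.000000; V(3,+2) = 0.000000; V(3,+3) = 0.000000
Backward induction: V(k, j) = exp(-r*dt) * [p_u * V(k+1, j+1) + p_m * V(k+1, j) + p_d * V(k+1, j-1)]
  V(2,-2) = exp(-r*dt) * [p_u*10.110228 + p_m*15.412299 + p_d*18.930590] = 14.714778
  V(2,-1) = exp(-r*dt) * [p_u*2.120000 + p_m*10.110228 + p_d*15.412299] = 9.412716
  V(2,+0) = exp(-r*dt) * [p_u*0.000000 + p_m*2.120000 + p_d*10.110228] = 3.023225
  V(2,+1) = exp(-r*dt) * [p_u*0.000000 + p_m*0.000000 + p_d*2.120000] = 0.345567
  V(2,+2) = exp(-r*dt) * [p_u*0.000000 + p_m*0.000000 + p_d*0.000000] = 0.000000
  V(1,-1) = exp(-r*dt) * [p_u*3.023225 + p_m*9.412716 + p_d*14.714778] = 8.992277
  V(1,+0) = exp(-r*dt) * [p_u*0.345567 + p_m*3.023225 + p_d*9.412716] = 3.551197
  V(1,+1) = exp(-r*dt) * [p_u*0.000000 + p_m*0.345567 + p_d*3.023225] = 0.716961
  V(0,+0) = exp(-r*dt) * [p_u*0.716961 + p_m*3.551197 + p_d*8.992277] = 3.885077

Answer: Price = V(0,0) = 3.8851


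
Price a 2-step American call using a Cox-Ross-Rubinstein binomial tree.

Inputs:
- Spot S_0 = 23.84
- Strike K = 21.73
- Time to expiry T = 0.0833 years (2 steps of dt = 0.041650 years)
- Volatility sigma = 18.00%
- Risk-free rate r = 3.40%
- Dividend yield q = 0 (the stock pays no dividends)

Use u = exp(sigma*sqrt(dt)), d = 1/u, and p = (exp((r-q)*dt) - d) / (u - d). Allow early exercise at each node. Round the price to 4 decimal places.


Answer: Price = V(0,0) = 2.1715

Derivation:
dt = T/N = 0.041650
u = exp(sigma*sqrt(dt)) = 1.037418; d = 1/u = 0.963932
p = (exp((r-q)*dt) - d) / (u - d) = 0.510101
Discount per step: exp(-r*dt) = 0.998585
Stock lattice S(k, i) with i counting down-moves:
  k=0: S(0,0) = 23.8400
  k=1: S(1,0) = 24.7320; S(1,1) = 22.9801
  k=2: S(2,0) = 25.6575; S(2,1) = 23.8400; S(2,2) = 22.1513
Terminal payoffs V(N, i) = max(S_T - K, 0):
  V(2,0) = 3.927472; V(2,1) = 2.110000; V(2,2) = 0.421270
Backward induction: V(k, i) = exp(-r*dt) * [p * V(k+1, i) + (1-p) * V(k+1, i+1)]; then take max(V_cont, immediate exercise) for American.
  V(1,0) = exp(-r*dt) * [p*3.927472 + (1-p)*2.110000] = 3.032797; exercise = 3.002047; V(1,0) = max -> 3.032797
  V(1,1) = exp(-r*dt) * [p*2.110000 + (1-p)*0.421270] = 1.280878; exercise = 1.250128; V(1,1) = max -> 1.280878
  V(0,0) = exp(-r*dt) * [p*3.032797 + (1-p)*1.280878] = 2.171457; exercise = 2.110000; V(0,0) = max -> 2.171457


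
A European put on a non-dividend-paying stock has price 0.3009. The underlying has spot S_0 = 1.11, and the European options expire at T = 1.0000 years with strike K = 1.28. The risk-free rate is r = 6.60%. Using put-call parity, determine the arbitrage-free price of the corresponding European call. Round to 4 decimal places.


Put-call parity: C - P = S_0 * exp(-qT) - K * exp(-rT).
S_0 * exp(-qT) = 1.1100 * 1.00000000 = 1.11000000
K * exp(-rT) = 1.2800 * 0.93613086 = 1.19824751
C = P + S*exp(-qT) - K*exp(-rT)
C = 0.3009 + 1.11000000 - 1.19824751 = 0.2127

Answer: Call price = 0.2127


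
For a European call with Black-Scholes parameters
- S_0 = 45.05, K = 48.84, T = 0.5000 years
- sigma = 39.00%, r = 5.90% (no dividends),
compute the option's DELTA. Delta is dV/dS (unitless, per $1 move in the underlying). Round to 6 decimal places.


Answer: Delta = 0.480837

Derivation:
d1 = -0.0480530375; d2 = -0.3238246822
phi(d1) = 0.3984819485; exp(-qT) = 1.0000000000; exp(-rT) = 0.9709308776
N(d1) = 0.4808369868
Delta = exp(-qT) * N(d1) = 1.0000000000 * 0.4808369868 = 0.480837


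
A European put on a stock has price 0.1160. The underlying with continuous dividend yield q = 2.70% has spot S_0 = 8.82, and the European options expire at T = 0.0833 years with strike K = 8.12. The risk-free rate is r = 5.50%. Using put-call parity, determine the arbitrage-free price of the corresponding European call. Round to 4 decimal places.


Put-call parity: C - P = S_0 * exp(-qT) - K * exp(-rT).
S_0 * exp(-qT) = 8.8200 * 0.99775343 = 8.80018523
K * exp(-rT) = 8.1200 * 0.99542898 = 8.08288331
C = P + S*exp(-qT) - K*exp(-rT)
C = 0.1160 + 8.80018523 - 8.08288331 = 0.8333

Answer: Call price = 0.8333


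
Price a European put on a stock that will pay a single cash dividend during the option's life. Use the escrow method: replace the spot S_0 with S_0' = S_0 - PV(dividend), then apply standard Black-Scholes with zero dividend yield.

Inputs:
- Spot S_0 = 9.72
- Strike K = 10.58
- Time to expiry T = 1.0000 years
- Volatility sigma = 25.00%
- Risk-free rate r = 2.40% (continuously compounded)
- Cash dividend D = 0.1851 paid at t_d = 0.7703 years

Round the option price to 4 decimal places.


Answer: Price = 1.4330

Derivation:
PV(D) = D * exp(-r * t_d) = 0.1851 * 0.98168264 = 0.18170946
S_0' = S_0 - PV(D) = 9.7200 - 0.18170946 = 9.53829054
d1 = (ln(S_0'/K) + (r + sigma^2/2)*T) / (sigma*sqrt(T)) = -0.19360458
d2 = d1 - sigma*sqrt(T) = -0.44360458
exp(-rT) = 0.97628571
N(-d1) = 0.57675724; N(-d2) = 0.67133575
P = K * exp(-rT) * N(-d2) - S_0' * N(-d1) = 10.5800 * 0.97628571 * 0.67133575 - 9.53829054 * 0.57675724 = 1.4330


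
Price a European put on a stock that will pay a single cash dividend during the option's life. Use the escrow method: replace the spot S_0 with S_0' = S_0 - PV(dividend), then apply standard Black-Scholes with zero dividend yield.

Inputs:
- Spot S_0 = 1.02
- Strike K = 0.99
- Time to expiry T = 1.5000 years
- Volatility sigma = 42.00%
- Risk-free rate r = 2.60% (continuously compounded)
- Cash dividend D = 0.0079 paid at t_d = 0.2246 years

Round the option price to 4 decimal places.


Answer: Price = 0.1707

Derivation:
PV(D) = D * exp(-r * t_d) = 0.0079 * 0.99417742 = 0.00785400
S_0' = S_0 - PV(D) = 1.0200 - 0.00785400 = 1.01214600
d1 = (ln(S_0'/K) + (r + sigma^2/2)*T) / (sigma*sqrt(T)) = 0.37602227
d2 = d1 - sigma*sqrt(T) = -0.13837058
exp(-rT) = 0.96175071
N(-d1) = 0.35345017; N(-d2) = 0.55502623
P = K * exp(-rT) * N(-d2) - S_0' * N(-d1) = 0.9900 * 0.96175071 * 0.55502623 - 1.01214600 * 0.35345017 = 0.1707


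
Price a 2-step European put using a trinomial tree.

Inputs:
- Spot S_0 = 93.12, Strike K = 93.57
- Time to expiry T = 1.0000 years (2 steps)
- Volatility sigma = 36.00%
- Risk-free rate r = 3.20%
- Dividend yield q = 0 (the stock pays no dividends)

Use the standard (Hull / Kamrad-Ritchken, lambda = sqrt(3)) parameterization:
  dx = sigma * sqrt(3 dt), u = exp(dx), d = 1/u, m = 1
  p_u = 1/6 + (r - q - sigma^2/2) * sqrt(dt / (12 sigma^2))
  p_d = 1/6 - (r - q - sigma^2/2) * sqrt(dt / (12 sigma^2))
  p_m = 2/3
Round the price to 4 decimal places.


dt = T/N = 0.500000; dx = sigma*sqrt(3*dt) = 0.440908
u = exp(dx) = 1.554118; d = 1/u = 0.643452
p_u = 0.148069, p_m = 0.666667, p_d = 0.185265
Discount per step: exp(-r*dt) = 0.984127
Stock lattice S(k, j) with j the centered position index:
  k=0: S(0,+0) = 93.1200
  k=1: S(1,-1) = 59.9182; S(1,+0) = 93.1200; S(1,+1) = 144.7195
  k=2: S(2,-2) = 38.5545; S(2,-1) = 59.9182; S(2,+0) = 93.1200; S(2,+1) = 144.7195; S(2,+2) = 224.9111
Terminal payoffs V(N, j) = max(K - S_T, 0):
  V(2,-2) = 55.015506; V(2,-1) = 33.651768; V(2,+0) = 0.450000; V(2,+1) = 0.000000; V(2,+2) = 0.000000
Backward induction: V(k, j) = exp(-r*dt) * [p_u * V(k+1, j+1) + p_m * V(k+1, j) + p_d * V(k+1, j-1)]
  V(1,-1) = exp(-r*dt) * [p_u*0.450000 + p_m*33.651768 + p_d*55.015506] = 32.174637
  V(1,+0) = exp(-r*dt) * [p_u*0.000000 + p_m*0.450000 + p_d*33.651768] = 6.430763
  V(1,+1) = exp(-r*dt) * [p_u*0.000000 + p_m*0.000000 + p_d*0.450000] = 0.082046
  V(0,+0) = exp(-r*dt) * [p_u*0.082046 + p_m*6.430763 + p_d*32.174637] = 10.097290

Answer: Price = V(0,0) = 10.0973
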